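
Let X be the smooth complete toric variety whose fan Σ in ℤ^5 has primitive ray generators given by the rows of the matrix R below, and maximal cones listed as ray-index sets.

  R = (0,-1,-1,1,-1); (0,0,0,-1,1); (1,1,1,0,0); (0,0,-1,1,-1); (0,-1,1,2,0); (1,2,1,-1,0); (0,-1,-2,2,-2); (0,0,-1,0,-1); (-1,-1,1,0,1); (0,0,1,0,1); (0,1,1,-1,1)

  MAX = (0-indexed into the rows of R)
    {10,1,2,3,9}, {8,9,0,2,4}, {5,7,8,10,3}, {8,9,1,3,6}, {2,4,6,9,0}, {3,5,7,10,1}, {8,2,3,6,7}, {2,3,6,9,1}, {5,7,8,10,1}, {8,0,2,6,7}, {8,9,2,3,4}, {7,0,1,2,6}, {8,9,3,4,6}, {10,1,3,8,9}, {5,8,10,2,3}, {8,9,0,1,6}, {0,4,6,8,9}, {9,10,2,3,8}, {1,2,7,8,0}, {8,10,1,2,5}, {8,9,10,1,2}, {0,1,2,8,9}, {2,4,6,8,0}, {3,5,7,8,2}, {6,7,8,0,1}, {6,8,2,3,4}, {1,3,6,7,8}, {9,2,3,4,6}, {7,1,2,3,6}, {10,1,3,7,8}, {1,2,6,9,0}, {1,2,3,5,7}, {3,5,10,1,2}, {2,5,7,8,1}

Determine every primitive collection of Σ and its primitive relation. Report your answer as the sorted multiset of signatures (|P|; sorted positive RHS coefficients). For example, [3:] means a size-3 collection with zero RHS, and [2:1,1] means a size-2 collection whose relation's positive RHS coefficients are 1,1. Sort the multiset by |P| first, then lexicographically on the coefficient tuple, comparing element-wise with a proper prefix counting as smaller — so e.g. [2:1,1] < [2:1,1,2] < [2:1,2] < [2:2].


Primitive collections (16):

  {0,10}:  v_{0} + v_{10} = 0  →  sig = [2:]
  {7,9}:  v_{7} + v_{9} = 0  →  sig = [2:]
  {0,3}:  v_{0} + v_{3} = v_{6}  →  sig = [2:1]
  {6,10}:  v_{6} + v_{10} = v_{3}  →  sig = [2:1]
  {0,5}:  v_{0} + v_{5} = v_{2} + v_{7}  →  sig = [2:1,1]
  {5,9}:  v_{5} + v_{9} = v_{2} + v_{10}  →  sig = [2:1,1]
  {4,7}:  v_{4} + v_{7} = v_{2} + v_{6} + v_{8}  →  sig = [2:1,1,1]
  {5,6}:  v_{5} + v_{6} = v_{2} + v_{3} + v_{7}  →  sig = [2:1,1,1]
  {4,10}:  v_{4} + v_{10} = v_{2} + v_{3} + v_{8} + v_{9}  →  sig = [2:1,1,1,1]
  {4,5}:  v_{4} + v_{5} = 2·v_{2} + v_{3} + v_{8}  →  sig = [2:1,1,2]
  {1,4}:  v_{1} + v_{4} = v_{0} + 2·v_{9}  →  sig = [2:1,2]
  {2,7,10}:  v_{2} + v_{7} + v_{10} = v_{5}  →  sig = [3:1]
  {1,2,3,8}:  v_{1} + v_{2} + v_{3} + v_{8} = v_{9}  →  sig = [4:1]
  {1,3,5,8}:  v_{1} + v_{3} + v_{5} + v_{8} = v_{10}  →  sig = [4:1]
  {2,6,8,9}:  v_{2} + v_{6} + v_{8} + v_{9} = v_{4}  →  sig = [4:1]
  {1,2,6,8}:  v_{1} + v_{2} + v_{6} + v_{8} = v_{0} + v_{9}  →  sig = [4:1,1]

so the primitive-relation signature multiset is
    |P|=2: 11 collections, coeffs (), (), (1), (1), (1,1), (1,1), (1,1,1), (1,1,1), (1,1,1,1), (1,1,2), (1,2)
    |P|=3: 1 collection, coeffs (1)
    |P|=4: 4 collections, coeffs (1), (1), (1), (1,1)


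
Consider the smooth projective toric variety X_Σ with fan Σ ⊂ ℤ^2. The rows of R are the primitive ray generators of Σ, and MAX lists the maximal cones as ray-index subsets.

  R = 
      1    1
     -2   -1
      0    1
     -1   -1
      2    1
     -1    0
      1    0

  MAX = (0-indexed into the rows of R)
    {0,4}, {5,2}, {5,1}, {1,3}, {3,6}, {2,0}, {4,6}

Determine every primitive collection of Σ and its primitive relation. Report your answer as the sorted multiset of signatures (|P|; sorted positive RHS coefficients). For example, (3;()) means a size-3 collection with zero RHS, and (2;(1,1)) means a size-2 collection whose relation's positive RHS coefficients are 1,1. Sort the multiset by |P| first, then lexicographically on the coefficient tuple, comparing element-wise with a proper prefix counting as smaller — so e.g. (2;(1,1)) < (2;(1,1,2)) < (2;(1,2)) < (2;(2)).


The 14 primitive collections of Σ (r=7, n=2):

  P={0,3}:  v_{0} + v_{3} = 0  so sig = (2;())
  P={1,4}:  v_{1} + v_{4} = 0  so sig = (2;())
  P={5,6}:  v_{5} + v_{6} = 0  so sig = (2;())
  P={0,1}:  v_{0} + v_{1} = v_{5}  so sig = (2;(1))
  P={0,5}:  v_{0} + v_{5} = v_{2}  so sig = (2;(1))
  P={0,6}:  v_{0} + v_{6} = v_{4}  so sig = (2;(1))
  P={1,6}:  v_{1} + v_{6} = v_{3}  so sig = (2;(1))
  P={2,3}:  v_{2} + v_{3} = v_{5}  so sig = (2;(1))
  P={2,6}:  v_{2} + v_{6} = v_{0}  so sig = (2;(1))
  P={3,4}:  v_{3} + v_{4} = v_{6}  so sig = (2;(1))
  P={3,5}:  v_{3} + v_{5} = v_{1}  so sig = (2;(1))
  P={4,5}:  v_{4} + v_{5} = v_{0}  so sig = (2;(1))
  P={1,2}:  v_{1} + v_{2} = 2·v_{5}  so sig = (2;(2))
  P={2,4}:  v_{2} + v_{4} = 2·v_{0}  so sig = (2;(2))

so the primitive-relation signature multiset is
    (2;())
    (2;())
    (2;())
    (2;(1))
    (2;(1))
    (2;(1))
    (2;(1))
    (2;(1))
    (2;(1))
    (2;(1))
    (2;(1))
    (2;(1))
    (2;(2))
    (2;(2))


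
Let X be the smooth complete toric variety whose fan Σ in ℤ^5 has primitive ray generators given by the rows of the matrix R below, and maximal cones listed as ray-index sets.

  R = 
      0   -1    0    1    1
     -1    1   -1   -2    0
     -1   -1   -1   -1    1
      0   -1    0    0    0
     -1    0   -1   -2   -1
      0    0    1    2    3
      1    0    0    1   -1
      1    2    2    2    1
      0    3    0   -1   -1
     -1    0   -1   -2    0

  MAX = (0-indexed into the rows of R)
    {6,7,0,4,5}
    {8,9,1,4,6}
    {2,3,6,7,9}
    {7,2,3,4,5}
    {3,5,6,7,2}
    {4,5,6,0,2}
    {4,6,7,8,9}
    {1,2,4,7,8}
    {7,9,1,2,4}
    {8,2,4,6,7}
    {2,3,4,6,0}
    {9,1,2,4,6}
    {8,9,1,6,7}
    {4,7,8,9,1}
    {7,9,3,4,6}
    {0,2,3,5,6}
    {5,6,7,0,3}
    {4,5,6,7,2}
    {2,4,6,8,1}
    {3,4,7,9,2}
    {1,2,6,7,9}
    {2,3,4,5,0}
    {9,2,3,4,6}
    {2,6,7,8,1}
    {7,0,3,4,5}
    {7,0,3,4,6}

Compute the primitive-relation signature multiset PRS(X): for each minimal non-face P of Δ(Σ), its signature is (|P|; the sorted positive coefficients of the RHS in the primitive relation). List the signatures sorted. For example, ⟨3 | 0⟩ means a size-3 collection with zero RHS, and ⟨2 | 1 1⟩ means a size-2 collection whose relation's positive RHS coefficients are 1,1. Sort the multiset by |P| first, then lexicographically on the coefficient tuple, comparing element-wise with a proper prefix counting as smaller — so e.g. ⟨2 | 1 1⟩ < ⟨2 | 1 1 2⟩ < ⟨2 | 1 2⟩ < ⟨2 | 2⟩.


14 minimal non-faces of Δ(Σ) (on 10 rays):

  P = {0,9}:  v_{0} + v_{9} = v_{2}  ⇒ sig = ⟨2 | 1⟩
  P = {1,3}:  v_{1} + v_{3} = v_{9}  ⇒ sig = ⟨2 | 1⟩
  P = {3,8}:  v_{3} + v_{8} = v_{4} + v_{6} + v_{7} + v_{9}  ⇒ sig = ⟨2 | 1 1 1 1⟩
  P = {0,1}:  v_{0} + v_{1} = 2·v_{2} + v_{4} + v_{6} + v_{7}  ⇒ sig = ⟨2 | 1 1 1 2⟩
  P = {1,5}:  v_{1} + v_{5} = 3·v_{2} + v_{4} + v_{6} + 2·v_{7}  ⇒ sig = ⟨2 | 1 1 2 3⟩
  P = {5,9}:  v_{5} + v_{9} = 2·v_{2} + v_{7}  ⇒ sig = ⟨2 | 1 2⟩
  P = {0,8}:  v_{0} + v_{8} = 2·v_{2} + 2·v_{4} + 2·v_{6} + 2·v_{7}  ⇒ sig = ⟨2 | 2 2 2 2⟩
  P = {5,8}:  v_{5} + v_{8} = 3·v_{2} + 2·v_{4} + 2·v_{6} + 3·v_{7}  ⇒ sig = ⟨2 | 2 2 3 3⟩
  P = {0,2,7}:  v_{0} + v_{2} + v_{7} = v_{5}  ⇒ sig = ⟨3 | 1⟩
  P = {2,8,9}:  v_{2} + v_{8} + v_{9} = 2·v_{1}  ⇒ sig = ⟨3 | 2⟩
  P = {1,4,6,7}:  v_{1} + v_{4} + v_{6} + v_{7} = v_{8}  ⇒ sig = ⟨4 | 1⟩
  P = {3,4,5,6}:  v_{3} + v_{4} + v_{5} + v_{6} = v_{0}  ⇒ sig = ⟨4 | 1⟩
  P = {2,3,4,6,7}:  v_{2} + v_{3} + v_{4} + v_{6} + v_{7} = 0  ⇒ sig = ⟨5 | 0⟩
  P = {2,4,6,7,9}:  v_{2} + v_{4} + v_{6} + v_{7} + v_{9} = v_{1}  ⇒ sig = ⟨5 | 1⟩

Signatures (|P|; sorted positive RHS coefficients), sorted:
    ⟨2 | 1⟩
    ⟨2 | 1⟩
    ⟨2 | 1 1 1 1⟩
    ⟨2 | 1 1 1 2⟩
    ⟨2 | 1 1 2 3⟩
    ⟨2 | 1 2⟩
    ⟨2 | 2 2 2 2⟩
    ⟨2 | 2 2 3 3⟩
    ⟨3 | 1⟩
    ⟨3 | 2⟩
    ⟨4 | 1⟩
    ⟨4 | 1⟩
    ⟨5 | 0⟩
    ⟨5 | 1⟩


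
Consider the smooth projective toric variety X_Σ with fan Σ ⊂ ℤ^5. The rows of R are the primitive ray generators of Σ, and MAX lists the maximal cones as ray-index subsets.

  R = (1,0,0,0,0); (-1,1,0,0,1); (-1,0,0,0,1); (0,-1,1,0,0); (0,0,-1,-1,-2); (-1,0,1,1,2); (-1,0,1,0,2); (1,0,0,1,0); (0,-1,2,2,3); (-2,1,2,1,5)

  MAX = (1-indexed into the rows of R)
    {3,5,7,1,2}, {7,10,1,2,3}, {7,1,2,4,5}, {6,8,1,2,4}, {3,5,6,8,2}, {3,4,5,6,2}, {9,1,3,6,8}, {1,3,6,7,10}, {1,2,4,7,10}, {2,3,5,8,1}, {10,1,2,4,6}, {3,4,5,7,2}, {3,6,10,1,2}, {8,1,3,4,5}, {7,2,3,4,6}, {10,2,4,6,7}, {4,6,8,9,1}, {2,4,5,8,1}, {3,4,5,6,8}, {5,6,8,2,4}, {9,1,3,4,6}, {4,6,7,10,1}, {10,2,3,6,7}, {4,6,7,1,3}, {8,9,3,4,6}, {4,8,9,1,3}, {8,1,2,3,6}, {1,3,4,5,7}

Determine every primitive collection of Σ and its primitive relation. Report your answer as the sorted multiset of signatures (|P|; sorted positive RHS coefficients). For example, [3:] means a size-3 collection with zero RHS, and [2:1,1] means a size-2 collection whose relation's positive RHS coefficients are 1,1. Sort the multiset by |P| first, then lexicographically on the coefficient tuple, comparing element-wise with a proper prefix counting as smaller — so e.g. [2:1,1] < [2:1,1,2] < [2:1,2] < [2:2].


Σ has 14 primitive collections:

  P = {5,10}:  v_{5} + v_{10} = v_{2} + v_{7}  ⇒ sig = [2:1,1]
  P = {7,8}:  v_{7} + v_{8} = v_{1} + v_{6}  ⇒ sig = [2:1,1]
  P = {5,9}:  v_{5} + v_{9} = v_{3} + v_{4} + v_{8}  ⇒ sig = [2:1,1,1]
  P = {7,9}:  v_{7} + v_{9} = 2·v_{1} + v_{3} + v_{4} + 2·v_{6}  ⇒ sig = [2:1,1,2,2]
  P = {2,9}:  v_{2} + v_{9} = v_{1} + 2·v_{6}  ⇒ sig = [2:1,2]
  P = {8,10}:  v_{8} + v_{10} = 2·v_{1} + v_{2} + 2·v_{6}  ⇒ sig = [2:1,2,2]
  P = {9,10}:  v_{9} + v_{10} = 2·v_{1} + 3·v_{6} + v_{7}  ⇒ sig = [2:1,2,3]
  P = {1,5,6}:  v_{1} + v_{5} + v_{6} = 0  ⇒ sig = [3:]
  P = {5,6,7}:  v_{5} + v_{6} + v_{7} = v_{2} + v_{3} + v_{4}  ⇒ sig = [3:1,1,1]
  P = {3,4,10}:  v_{3} + v_{4} + v_{10} = v_{6} + 2·v_{7}  ⇒ sig = [3:1,2]
  P = {1,2,3,4}:  v_{1} + v_{2} + v_{3} + v_{4} = v_{7}  ⇒ sig = [4:1]
  P = {1,2,6,7}:  v_{1} + v_{2} + v_{6} + v_{7} = v_{10}  ⇒ sig = [4:1]
  P = {2,3,4,8}:  v_{2} + v_{3} + v_{4} + v_{8} = v_{6}  ⇒ sig = [4:1]
  P = {1,3,4,6,8}:  v_{1} + v_{3} + v_{4} + v_{6} + v_{8} = v_{9}  ⇒ sig = [5:1]

Hence PRS(X_Σ) =
    [2:1,1]
    [2:1,1]
    [2:1,1,1]
    [2:1,1,2,2]
    [2:1,2]
    [2:1,2,2]
    [2:1,2,3]
    [3:]
    [3:1,1,1]
    [3:1,2]
    [4:1]
    [4:1]
    [4:1]
    [5:1]


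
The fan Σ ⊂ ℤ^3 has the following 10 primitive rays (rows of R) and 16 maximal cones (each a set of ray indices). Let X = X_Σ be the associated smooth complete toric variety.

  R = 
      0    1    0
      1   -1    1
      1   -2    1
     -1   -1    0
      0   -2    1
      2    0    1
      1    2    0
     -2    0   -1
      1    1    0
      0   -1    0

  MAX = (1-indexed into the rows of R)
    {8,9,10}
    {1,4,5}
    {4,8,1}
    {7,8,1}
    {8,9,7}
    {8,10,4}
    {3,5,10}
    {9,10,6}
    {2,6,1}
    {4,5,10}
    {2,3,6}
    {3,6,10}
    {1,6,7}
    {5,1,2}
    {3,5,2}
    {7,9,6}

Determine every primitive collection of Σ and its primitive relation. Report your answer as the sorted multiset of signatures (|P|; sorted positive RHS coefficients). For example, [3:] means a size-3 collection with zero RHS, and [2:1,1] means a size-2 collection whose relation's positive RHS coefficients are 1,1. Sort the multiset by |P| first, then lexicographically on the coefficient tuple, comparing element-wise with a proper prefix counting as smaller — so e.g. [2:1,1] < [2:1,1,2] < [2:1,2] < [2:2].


|primitive collections| = 21. Relations:

  P={1,10}:  v_{1} + v_{10} = 0  ⟹  sig = [2:]
  P={4,9}:  v_{4} + v_{9} = 0  ⟹  sig = [2:]
  P={6,8}:  v_{6} + v_{8} = 0  ⟹  sig = [2:]
  P={1,3}:  v_{1} + v_{3} = v_{2}  ⟹  sig = [2:1]
  P={1,9}:  v_{1} + v_{9} = v_{7}  ⟹  sig = [2:1]
  P={2,4}:  v_{2} + v_{4} = v_{5}  ⟹  sig = [2:1]
  P={2,8}:  v_{2} + v_{8} = v_{4}  ⟹  sig = [2:1]
  P={2,9}:  v_{2} + v_{9} = v_{6}  ⟹  sig = [2:1]
  P={2,10}:  v_{2} + v_{10} = v_{3}  ⟹  sig = [2:1]
  P={3,7}:  v_{3} + v_{7} = v_{6}  ⟹  sig = [2:1]
  P={4,6}:  v_{4} + v_{6} = v_{2}  ⟹  sig = [2:1]
  P={4,7}:  v_{4} + v_{7} = v_{1}  ⟹  sig = [2:1]
  P={5,9}:  v_{5} + v_{9} = v_{2}  ⟹  sig = [2:1]
  P={7,10}:  v_{7} + v_{10} = v_{9}  ⟹  sig = [2:1]
  P={2,7}:  v_{2} + v_{7} = v_{1} + v_{6}  ⟹  sig = [2:1,1]
  P={3,4}:  v_{3} + v_{4} = v_{5} + v_{10}  ⟹  sig = [2:1,1]
  P={3,8}:  v_{3} + v_{8} = v_{4} + v_{10}  ⟹  sig = [2:1,1]
  P={3,9}:  v_{3} + v_{9} = v_{6} + v_{10}  ⟹  sig = [2:1,1]
  P={5,7}:  v_{5} + v_{7} = v_{1} + v_{2}  ⟹  sig = [2:1,1]
  P={5,6}:  v_{5} + v_{6} = 2·v_{2}  ⟹  sig = [2:2]
  P={5,8}:  v_{5} + v_{8} = 2·v_{4}  ⟹  sig = [2:2]

Sorted signature multiset PRS(X):
{ [2:] ×3,  [2:1] ×11,  [2:1,1] ×5,  [2:2] ×2 }


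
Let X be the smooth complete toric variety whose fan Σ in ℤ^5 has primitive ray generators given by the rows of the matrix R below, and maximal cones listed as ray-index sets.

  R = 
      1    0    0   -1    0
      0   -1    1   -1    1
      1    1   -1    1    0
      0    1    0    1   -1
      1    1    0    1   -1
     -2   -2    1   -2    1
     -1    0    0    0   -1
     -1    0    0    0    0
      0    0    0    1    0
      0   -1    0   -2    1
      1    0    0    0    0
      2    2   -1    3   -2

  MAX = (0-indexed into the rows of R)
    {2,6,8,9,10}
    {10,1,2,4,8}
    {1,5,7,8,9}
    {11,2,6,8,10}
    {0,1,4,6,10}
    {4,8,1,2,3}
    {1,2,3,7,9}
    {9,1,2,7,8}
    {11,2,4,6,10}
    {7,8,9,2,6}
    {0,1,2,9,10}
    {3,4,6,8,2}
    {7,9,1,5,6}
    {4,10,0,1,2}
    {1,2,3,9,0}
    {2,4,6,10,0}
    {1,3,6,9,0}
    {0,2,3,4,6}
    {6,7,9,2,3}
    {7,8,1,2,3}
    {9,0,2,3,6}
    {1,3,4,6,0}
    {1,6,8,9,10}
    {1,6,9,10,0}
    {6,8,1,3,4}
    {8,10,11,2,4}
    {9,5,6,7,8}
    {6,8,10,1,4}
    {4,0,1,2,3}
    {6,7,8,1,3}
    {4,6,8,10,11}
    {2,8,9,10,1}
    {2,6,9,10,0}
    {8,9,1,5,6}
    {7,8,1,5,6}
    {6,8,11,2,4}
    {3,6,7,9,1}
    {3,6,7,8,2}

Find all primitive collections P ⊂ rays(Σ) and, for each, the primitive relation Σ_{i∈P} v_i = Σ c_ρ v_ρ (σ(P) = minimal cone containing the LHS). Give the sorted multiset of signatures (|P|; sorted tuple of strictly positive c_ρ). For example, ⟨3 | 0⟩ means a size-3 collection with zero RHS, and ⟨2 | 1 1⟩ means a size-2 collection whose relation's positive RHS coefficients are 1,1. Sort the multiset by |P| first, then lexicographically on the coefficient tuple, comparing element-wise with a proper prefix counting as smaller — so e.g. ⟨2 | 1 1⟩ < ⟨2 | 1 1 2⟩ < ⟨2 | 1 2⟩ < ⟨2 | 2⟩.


21 collections generate NE(X_Σ); each relation:

  {7,10}:  v_{7} + v_{10} = 0  so sig = ⟨2 | 0⟩
  {0,8}:  v_{0} + v_{8} = v_{10}  so sig = ⟨2 | 1⟩
  {3,10}:  v_{3} + v_{10} = v_{4}  so sig = ⟨2 | 1⟩
  {4,7}:  v_{4} + v_{7} = v_{3}  so sig = ⟨2 | 1⟩
  {4,9}:  v_{4} + v_{9} = v_{0}  so sig = ⟨2 | 1⟩
  {0,7}:  v_{0} + v_{7} = v_{3} + v_{9}  so sig = ⟨2 | 1 1⟩
  {4,5}:  v_{4} + v_{5} = v_{1} + v_{6}  so sig = ⟨2 | 1 1⟩
  {0,5}:  v_{0} + v_{5} = v_{1} + v_{6} + v_{9}  so sig = ⟨2 | 1 1 1⟩
  {1,11}:  v_{1} + v_{11} = v_{4} + v_{8} + v_{10}  so sig = ⟨2 | 1 1 1⟩
  {2,5}:  v_{2} + v_{5} = v_{7} + v_{8} + v_{9}  so sig = ⟨2 | 1 1 1⟩
  {3,5}:  v_{3} + v_{5} = v_{1} + v_{6} + v_{7}  so sig = ⟨2 | 1 1 1⟩
  {5,11}:  v_{5} + v_{11} = v_{6} + v_{8} + v_{10}  so sig = ⟨2 | 1 1 1⟩
  {5,10}:  v_{5} + v_{10} = v_{1} + v_{6} + v_{8} + v_{9}  so sig = ⟨2 | 1 1 1 1⟩
  {7,11}:  v_{7} + v_{11} = v_{2} + v_{4} + v_{6} + v_{8}  so sig = ⟨2 | 1 1 1 1⟩
  {0,11}:  v_{0} + v_{11} = v_{2} + v_{4} + v_{6} + 2·v_{10}  so sig = ⟨2 | 1 1 1 2⟩
  {3,11}:  v_{3} + v_{11} = v_{2} + 2·v_{4} + v_{6} + v_{8}  so sig = ⟨2 | 1 1 1 2⟩
  {9,11}:  v_{9} + v_{11} = v_{2} + v_{6} + 2·v_{10}  so sig = ⟨2 | 1 1 2⟩
  {1,2,6}:  v_{1} + v_{2} + v_{6} = 0  so sig = ⟨3 | 0⟩
  {3,8,9}:  v_{3} + v_{8} + v_{9} = 0  so sig = ⟨3 | 0⟩
  {1,6,7,8,9}:  v_{1} + v_{6} + v_{7} + v_{8} + v_{9} = v_{5}  so sig = ⟨5 | 1⟩
  {2,4,6,8,10}:  v_{2} + v_{4} + v_{6} + v_{8} + v_{10} = v_{11}  so sig = ⟨5 | 1⟩

so the primitive-relation signature multiset is
    ⟨2 | 0⟩
    ⟨2 | 1⟩
    ⟨2 | 1⟩
    ⟨2 | 1⟩
    ⟨2 | 1⟩
    ⟨2 | 1 1⟩
    ⟨2 | 1 1⟩
    ⟨2 | 1 1 1⟩
    ⟨2 | 1 1 1⟩
    ⟨2 | 1 1 1⟩
    ⟨2 | 1 1 1⟩
    ⟨2 | 1 1 1⟩
    ⟨2 | 1 1 1 1⟩
    ⟨2 | 1 1 1 1⟩
    ⟨2 | 1 1 1 2⟩
    ⟨2 | 1 1 1 2⟩
    ⟨2 | 1 1 2⟩
    ⟨3 | 0⟩
    ⟨3 | 0⟩
    ⟨5 | 1⟩
    ⟨5 | 1⟩


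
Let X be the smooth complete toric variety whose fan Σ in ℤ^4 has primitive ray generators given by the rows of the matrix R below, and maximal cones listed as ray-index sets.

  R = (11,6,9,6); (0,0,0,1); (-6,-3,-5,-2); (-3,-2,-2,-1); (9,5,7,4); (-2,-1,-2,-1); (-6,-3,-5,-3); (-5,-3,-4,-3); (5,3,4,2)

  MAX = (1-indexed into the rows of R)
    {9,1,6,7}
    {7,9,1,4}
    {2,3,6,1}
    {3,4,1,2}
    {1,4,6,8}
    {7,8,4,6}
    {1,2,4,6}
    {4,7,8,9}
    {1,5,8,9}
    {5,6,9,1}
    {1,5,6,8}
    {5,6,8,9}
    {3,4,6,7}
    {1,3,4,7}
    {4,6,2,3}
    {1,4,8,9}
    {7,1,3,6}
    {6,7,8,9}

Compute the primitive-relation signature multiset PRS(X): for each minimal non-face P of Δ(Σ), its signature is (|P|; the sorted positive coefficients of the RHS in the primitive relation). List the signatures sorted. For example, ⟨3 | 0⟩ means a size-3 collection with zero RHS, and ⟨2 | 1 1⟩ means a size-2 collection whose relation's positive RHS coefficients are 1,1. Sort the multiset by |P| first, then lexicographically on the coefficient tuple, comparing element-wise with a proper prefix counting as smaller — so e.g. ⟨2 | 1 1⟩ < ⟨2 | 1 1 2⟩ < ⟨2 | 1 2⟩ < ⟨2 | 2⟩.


|primitive collections| = 14. Relations:

  • {2,7}:  v_{2} + v_{7} = v_{3}  ⟹  sig = ⟨2 | 1⟩
  • {2,5}:  v_{2} + v_{5} = v_{1} + v_{6}  ⟹  sig = ⟨2 | 1 1⟩
  • {2,8}:  v_{2} + v_{8} = v_{4} + v_{6}  ⟹  sig = ⟨2 | 1 1⟩
  • {2,9}:  v_{2} + v_{9} = v_{1} + v_{7}  ⟹  sig = ⟨2 | 1 1⟩
  • {4,5}:  v_{4} + v_{5} = v_{1} + v_{8}  ⟹  sig = ⟨2 | 1 1⟩
  • {5,7}:  v_{5} + v_{7} = v_{6} + v_{9}  ⟹  sig = ⟨2 | 1 1⟩
  • {3,5}:  v_{3} + v_{5} = v_{1} + v_{6} + v_{7}  ⟹  sig = ⟨2 | 1 1 1⟩
  • {3,8}:  v_{3} + v_{8} = v_{4} + v_{6} + v_{7}  ⟹  sig = ⟨2 | 1 1 1⟩
  • {3,9}:  v_{3} + v_{9} = v_{1} + 2·v_{7}  ⟹  sig = ⟨2 | 1 2⟩
  • {1,7,8}:  v_{1} + v_{7} + v_{8} = 0  ⟹  sig = ⟨3 | 0⟩
  • {4,6,9}:  v_{4} + v_{6} + v_{9} = 0  ⟹  sig = ⟨3 | 0⟩
  • {1,4,6,7}:  v_{1} + v_{4} + v_{6} + v_{7} = v_{2}  ⟹  sig = ⟨4 | 1⟩
  • {1,6,8,9}:  v_{1} + v_{6} + v_{8} + v_{9} = v_{5}  ⟹  sig = ⟨4 | 1⟩
  • {1,3,4,6}:  v_{1} + v_{3} + v_{4} + v_{6} = 2·v_{2}  ⟹  sig = ⟨4 | 2⟩

Hence PRS(X_Σ) =
[⟨2 | 1⟩, ⟨2 | 1 1⟩, ⟨2 | 1 1⟩, ⟨2 | 1 1⟩, ⟨2 | 1 1⟩, ⟨2 | 1 1⟩, ⟨2 | 1 1 1⟩, ⟨2 | 1 1 1⟩, ⟨2 | 1 2⟩, ⟨3 | 0⟩, ⟨3 | 0⟩, ⟨4 | 1⟩, ⟨4 | 1⟩, ⟨4 | 2⟩]


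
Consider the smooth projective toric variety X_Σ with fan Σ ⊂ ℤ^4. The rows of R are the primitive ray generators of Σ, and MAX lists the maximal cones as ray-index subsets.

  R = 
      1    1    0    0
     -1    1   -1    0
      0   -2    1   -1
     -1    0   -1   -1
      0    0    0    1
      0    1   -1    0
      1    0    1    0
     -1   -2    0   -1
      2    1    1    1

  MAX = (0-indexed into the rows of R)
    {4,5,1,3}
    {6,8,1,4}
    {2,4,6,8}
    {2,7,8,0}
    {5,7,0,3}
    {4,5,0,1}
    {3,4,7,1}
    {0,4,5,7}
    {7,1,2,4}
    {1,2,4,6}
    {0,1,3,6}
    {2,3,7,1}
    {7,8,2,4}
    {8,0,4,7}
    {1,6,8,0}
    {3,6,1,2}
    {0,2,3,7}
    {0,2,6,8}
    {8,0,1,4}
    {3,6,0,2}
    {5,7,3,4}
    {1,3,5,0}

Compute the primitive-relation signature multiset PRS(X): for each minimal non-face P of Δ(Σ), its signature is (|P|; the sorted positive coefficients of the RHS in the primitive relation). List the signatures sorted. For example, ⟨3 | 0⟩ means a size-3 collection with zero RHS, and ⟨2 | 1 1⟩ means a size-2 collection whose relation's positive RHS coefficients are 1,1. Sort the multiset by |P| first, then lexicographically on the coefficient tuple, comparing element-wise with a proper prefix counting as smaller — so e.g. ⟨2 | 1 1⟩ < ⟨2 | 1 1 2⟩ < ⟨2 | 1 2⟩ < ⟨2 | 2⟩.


Primitive collections (15):

  P = {3,8}:  v_{3} + v_{8} = v_{0}  ⇒ sig = ⟨2 | 1⟩
  P = {5,6}:  v_{5} + v_{6} = v_{0}  ⇒ sig = ⟨2 | 1⟩
  P = {6,7}:  v_{6} + v_{7} = v_{2}  ⇒ sig = ⟨2 | 1⟩
  P = {2,5}:  v_{2} + v_{5} = v_{0} + v_{7}  ⇒ sig = ⟨2 | 1 1⟩
  P = {5,8}:  v_{5} + v_{8} = 2·v_{0} + v_{4}  ⇒ sig = ⟨2 | 1 2⟩
  P = {1,7,8}:  v_{1} + v_{7} + v_{8} = 0  ⇒ sig = ⟨3 | 0⟩
  P = {3,4,6}:  v_{3} + v_{4} + v_{6} = 0  ⇒ sig = ⟨3 | 0⟩
  P = {0,1,7}:  v_{0} + v_{1} + v_{7} = v_{3}  ⇒ sig = ⟨3 | 1⟩
  P = {0,3,4}:  v_{0} + v_{3} + v_{4} = v_{5}  ⇒ sig = ⟨3 | 1⟩
  P = {0,4,6}:  v_{0} + v_{4} + v_{6} = v_{8}  ⇒ sig = ⟨3 | 1⟩
  P = {1,2,8}:  v_{1} + v_{2} + v_{8} = v_{6}  ⇒ sig = ⟨3 | 1⟩
  P = {2,3,4}:  v_{2} + v_{3} + v_{4} = v_{7}  ⇒ sig = ⟨3 | 1⟩
  P = {0,1,2}:  v_{0} + v_{1} + v_{2} = v_{3} + v_{6}  ⇒ sig = ⟨3 | 1 1⟩
  P = {0,2,4}:  v_{0} + v_{2} + v_{4} = v_{7} + v_{8}  ⇒ sig = ⟨3 | 1 1⟩
  P = {1,5,7}:  v_{1} + v_{5} + v_{7} = 2·v_{3} + v_{4}  ⇒ sig = ⟨3 | 1 2⟩

Signatures (|P|; sorted positive RHS coefficients), sorted:
    |P|=2: 5 collections, coeffs (1), (1), (1), (1,1), (1,2)
    |P|=3: 10 collections, coeffs (), (), (1), (1), (1), (1), (1), (1,1), (1,1), (1,2)


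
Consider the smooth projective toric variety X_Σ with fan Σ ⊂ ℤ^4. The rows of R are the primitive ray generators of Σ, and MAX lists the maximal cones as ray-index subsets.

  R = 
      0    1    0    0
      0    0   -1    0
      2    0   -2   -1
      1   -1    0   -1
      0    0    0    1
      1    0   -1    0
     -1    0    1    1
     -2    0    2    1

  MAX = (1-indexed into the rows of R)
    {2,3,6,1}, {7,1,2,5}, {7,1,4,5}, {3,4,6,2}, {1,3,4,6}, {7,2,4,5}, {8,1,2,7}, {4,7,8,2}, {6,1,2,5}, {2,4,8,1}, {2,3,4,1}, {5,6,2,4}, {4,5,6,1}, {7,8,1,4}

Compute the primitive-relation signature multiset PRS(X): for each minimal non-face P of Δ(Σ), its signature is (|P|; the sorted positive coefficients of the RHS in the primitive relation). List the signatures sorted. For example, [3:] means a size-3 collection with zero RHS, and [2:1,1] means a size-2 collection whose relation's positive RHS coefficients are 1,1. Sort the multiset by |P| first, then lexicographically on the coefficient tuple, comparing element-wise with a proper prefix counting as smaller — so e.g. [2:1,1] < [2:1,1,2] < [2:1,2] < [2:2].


Δ(Σ) — 8 vertices, 9 min non-faces:

  {3,8}:  v_{3} + v_{8} = 0  ⟹  sig = [2:]
  {3,7}:  v_{3} + v_{7} = v_{6}  ⟹  sig = [2:1]
  {6,7}:  v_{6} + v_{7} = v_{5}  ⟹  sig = [2:1]
  {6,8}:  v_{6} + v_{8} = v_{7}  ⟹  sig = [2:1]
  {3,5}:  v_{3} + v_{5} = 2·v_{6}  ⟹  sig = [2:2]
  {5,8}:  v_{5} + v_{8} = 2·v_{7}  ⟹  sig = [2:2]
  {1,2,4,7}:  v_{1} + v_{2} + v_{4} + v_{7} = 0  ⟹  sig = [4:]
  {1,2,4,5}:  v_{1} + v_{2} + v_{4} + v_{5} = v_{6}  ⟹  sig = [4:1]
  {1,2,4,6}:  v_{1} + v_{2} + v_{4} + v_{6} = v_{3}  ⟹  sig = [4:1]

Hence PRS(X_Σ) =
{ [2:],  [2:1] ×3,  [2:2] ×2,  [4:],  [4:1] ×2 }


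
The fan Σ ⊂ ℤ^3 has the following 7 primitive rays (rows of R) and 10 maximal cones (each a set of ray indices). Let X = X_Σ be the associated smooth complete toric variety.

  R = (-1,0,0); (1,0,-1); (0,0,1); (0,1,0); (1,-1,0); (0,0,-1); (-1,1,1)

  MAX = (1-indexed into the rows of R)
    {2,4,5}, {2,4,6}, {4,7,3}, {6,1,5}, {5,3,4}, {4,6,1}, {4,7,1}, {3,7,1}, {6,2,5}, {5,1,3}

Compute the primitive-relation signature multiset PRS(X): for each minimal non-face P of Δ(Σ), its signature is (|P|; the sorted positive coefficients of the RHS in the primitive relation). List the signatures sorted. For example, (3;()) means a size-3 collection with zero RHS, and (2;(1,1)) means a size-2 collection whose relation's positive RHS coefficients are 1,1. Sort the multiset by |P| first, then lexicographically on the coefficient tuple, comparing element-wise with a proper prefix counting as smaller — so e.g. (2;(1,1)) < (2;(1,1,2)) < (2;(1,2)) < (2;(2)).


Σ has 9 primitive collections:

  {3,6}:  v_{3} + v_{6} = 0 — sig = (2;())
  {1,2}:  v_{1} + v_{2} = v_{6} — sig = (2;(1))
  {2,7}:  v_{2} + v_{7} = v_{4} — sig = (2;(1))
  {5,7}:  v_{5} + v_{7} = v_{3} — sig = (2;(1))
  {2,3}:  v_{2} + v_{3} = v_{4} + v_{5} — sig = (2;(1,1))
  {6,7}:  v_{6} + v_{7} = v_{1} + v_{4} — sig = (2;(1,1))
  {1,4,5}:  v_{1} + v_{4} + v_{5} = 0 — sig = (3;())
  {1,3,4}:  v_{1} + v_{3} + v_{4} = v_{7} — sig = (3;(1))
  {4,5,6}:  v_{4} + v_{5} + v_{6} = v_{2} — sig = (3;(1))

Sorted signature multiset PRS(X):
    |P|=2: 6 collections, coeffs (), (1), (1), (1), (1,1), (1,1)
    |P|=3: 3 collections, coeffs (), (1), (1)


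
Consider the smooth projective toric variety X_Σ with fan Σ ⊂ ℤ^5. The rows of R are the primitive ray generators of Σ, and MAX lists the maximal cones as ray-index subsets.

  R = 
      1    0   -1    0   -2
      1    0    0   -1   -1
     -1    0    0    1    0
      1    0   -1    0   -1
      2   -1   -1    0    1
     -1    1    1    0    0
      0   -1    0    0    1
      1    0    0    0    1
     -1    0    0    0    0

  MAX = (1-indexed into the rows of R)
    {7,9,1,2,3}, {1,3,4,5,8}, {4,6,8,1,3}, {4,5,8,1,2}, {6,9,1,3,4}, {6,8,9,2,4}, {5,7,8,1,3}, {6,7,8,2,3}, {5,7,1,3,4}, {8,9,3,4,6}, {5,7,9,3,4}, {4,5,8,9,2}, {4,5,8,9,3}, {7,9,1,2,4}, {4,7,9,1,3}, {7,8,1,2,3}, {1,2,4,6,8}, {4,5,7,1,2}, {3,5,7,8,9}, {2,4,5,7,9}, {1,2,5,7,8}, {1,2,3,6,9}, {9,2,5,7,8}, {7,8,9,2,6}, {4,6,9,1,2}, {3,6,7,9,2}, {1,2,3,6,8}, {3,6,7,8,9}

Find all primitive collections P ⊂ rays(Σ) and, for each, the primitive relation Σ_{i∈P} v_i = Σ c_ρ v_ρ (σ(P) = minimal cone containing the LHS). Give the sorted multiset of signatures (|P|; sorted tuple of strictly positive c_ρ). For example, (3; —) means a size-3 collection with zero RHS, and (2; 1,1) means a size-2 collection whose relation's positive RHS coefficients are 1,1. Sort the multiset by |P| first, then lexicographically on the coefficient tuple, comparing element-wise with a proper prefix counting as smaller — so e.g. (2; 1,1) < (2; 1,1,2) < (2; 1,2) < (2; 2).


9 minimal non-faces of Δ(Σ) (on 9 rays):

  P={5,6}:  v_{5} + v_{6} = v_{8}  →  sig = (2; 1)
  P={4,6,7}:  v_{4} + v_{6} + v_{7} = 0  →  sig = (3; —)
  P={1,8,9}:  v_{1} + v_{8} + v_{9} = v_{4}  →  sig = (3; 1)
  P={2,3,4}:  v_{2} + v_{3} + v_{4} = v_{1}  →  sig = (3; 1)
  P={4,7,8}:  v_{4} + v_{7} + v_{8} = v_{5}  →  sig = (3; 1)
  P={1,6,7}:  v_{1} + v_{6} + v_{7} = v_{2} + v_{3}  →  sig = (3; 1,1)
  P={2,3,5}:  v_{2} + v_{3} + v_{5} = v_{1} + v_{7} + v_{8}  →  sig = (3; 1,1,1)
  P={1,5,9}:  v_{1} + v_{5} + v_{9} = 2·v_{4} + v_{7}  →  sig = (3; 1,2)
  P={2,3,8,9}:  v_{2} + v_{3} + v_{8} + v_{9} = 0  →  sig = (4; —)

Signatures (|P|; sorted positive RHS coefficients), sorted:
[(2; 1), (3; —), (3; 1), (3; 1), (3; 1), (3; 1,1), (3; 1,1,1), (3; 1,2), (4; —)]


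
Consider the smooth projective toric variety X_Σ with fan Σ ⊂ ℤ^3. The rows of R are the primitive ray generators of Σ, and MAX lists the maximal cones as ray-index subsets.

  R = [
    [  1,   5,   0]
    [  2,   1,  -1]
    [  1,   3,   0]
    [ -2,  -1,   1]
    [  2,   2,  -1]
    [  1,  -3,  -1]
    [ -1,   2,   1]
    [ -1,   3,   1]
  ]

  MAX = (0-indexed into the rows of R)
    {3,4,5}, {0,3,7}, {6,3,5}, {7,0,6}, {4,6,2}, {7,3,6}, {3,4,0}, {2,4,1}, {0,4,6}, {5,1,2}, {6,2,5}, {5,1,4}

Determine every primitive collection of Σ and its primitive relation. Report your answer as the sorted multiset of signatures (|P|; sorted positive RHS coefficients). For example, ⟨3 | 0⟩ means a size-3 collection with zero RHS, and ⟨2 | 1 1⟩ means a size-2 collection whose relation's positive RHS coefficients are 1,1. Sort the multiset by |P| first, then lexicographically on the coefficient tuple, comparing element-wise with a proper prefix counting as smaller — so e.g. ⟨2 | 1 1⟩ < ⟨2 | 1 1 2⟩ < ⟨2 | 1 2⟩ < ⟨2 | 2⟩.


|primitive collections| = 14. Relations:

  P = {1,3}:  v_{1} + v_{3} = 0  ⇒ sig = ⟨2 | 0⟩
  P = {5,7}:  v_{5} + v_{7} = 0  ⇒ sig = ⟨2 | 0⟩
  P = {0,5}:  v_{0} + v_{5} = v_{4}  ⇒ sig = ⟨2 | 1⟩
  P = {1,6}:  v_{1} + v_{6} = v_{2}  ⇒ sig = ⟨2 | 1⟩
  P = {2,3}:  v_{2} + v_{3} = v_{6}  ⇒ sig = ⟨2 | 1⟩
  P = {4,7}:  v_{4} + v_{7} = v_{0}  ⇒ sig = ⟨2 | 1⟩
  P = {1,7}:  v_{1} + v_{7} = v_{4} + v_{6}  ⇒ sig = ⟨2 | 1 1⟩
  P = {0,1}:  v_{0} + v_{1} = 2·v_{4} + v_{6}  ⇒ sig = ⟨2 | 1 2⟩
  P = {2,7}:  v_{2} + v_{7} = v_{4} + 2·v_{6}  ⇒ sig = ⟨2 | 1 2⟩
  P = {0,2}:  v_{0} + v_{2} = 2·v_{4} + 2·v_{6}  ⇒ sig = ⟨2 | 2 2⟩
  P = {3,4,6}:  v_{3} + v_{4} + v_{6} = v_{7}  ⇒ sig = ⟨3 | 1⟩
  P = {4,5,6}:  v_{4} + v_{5} + v_{6} = v_{1}  ⇒ sig = ⟨3 | 1⟩
  P = {0,3,6}:  v_{0} + v_{3} + v_{6} = 2·v_{7}  ⇒ sig = ⟨3 | 2⟩
  P = {2,4,5}:  v_{2} + v_{4} + v_{5} = 2·v_{1}  ⇒ sig = ⟨3 | 2⟩

Hence PRS(X_Σ) =
{ ⟨2 | 0⟩ ×2,  ⟨2 | 1⟩ ×4,  ⟨2 | 1 1⟩,  ⟨2 | 1 2⟩ ×2,  ⟨2 | 2 2⟩,  ⟨3 | 1⟩ ×2,  ⟨3 | 2⟩ ×2 }


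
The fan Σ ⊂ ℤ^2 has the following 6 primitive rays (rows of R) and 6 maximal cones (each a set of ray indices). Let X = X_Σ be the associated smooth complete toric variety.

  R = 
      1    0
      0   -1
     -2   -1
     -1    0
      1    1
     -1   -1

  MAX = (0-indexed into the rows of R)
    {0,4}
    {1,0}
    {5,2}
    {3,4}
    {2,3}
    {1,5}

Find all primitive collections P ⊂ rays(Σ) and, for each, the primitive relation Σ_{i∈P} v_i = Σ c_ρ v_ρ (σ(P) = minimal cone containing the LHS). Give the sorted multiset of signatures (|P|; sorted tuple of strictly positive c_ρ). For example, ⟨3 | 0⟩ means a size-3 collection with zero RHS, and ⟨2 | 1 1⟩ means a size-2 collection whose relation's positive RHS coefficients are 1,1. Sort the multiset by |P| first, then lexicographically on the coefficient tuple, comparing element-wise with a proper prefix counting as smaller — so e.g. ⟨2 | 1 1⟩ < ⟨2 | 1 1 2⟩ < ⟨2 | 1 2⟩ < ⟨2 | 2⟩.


9 minimal non-faces of Δ(Σ) (on 6 rays):

  P={0,3}:  v_{0} + v_{3} = 0  ⟹  sig = ⟨2 | 0⟩
  P={4,5}:  v_{4} + v_{5} = 0  ⟹  sig = ⟨2 | 0⟩
  P={0,2}:  v_{0} + v_{2} = v_{5}  ⟹  sig = ⟨2 | 1⟩
  P={0,5}:  v_{0} + v_{5} = v_{1}  ⟹  sig = ⟨2 | 1⟩
  P={1,3}:  v_{1} + v_{3} = v_{5}  ⟹  sig = ⟨2 | 1⟩
  P={1,4}:  v_{1} + v_{4} = v_{0}  ⟹  sig = ⟨2 | 1⟩
  P={2,4}:  v_{2} + v_{4} = v_{3}  ⟹  sig = ⟨2 | 1⟩
  P={3,5}:  v_{3} + v_{5} = v_{2}  ⟹  sig = ⟨2 | 1⟩
  P={1,2}:  v_{1} + v_{2} = 2·v_{5}  ⟹  sig = ⟨2 | 2⟩

Sorted signature multiset PRS(X):
[⟨2 | 0⟩, ⟨2 | 0⟩, ⟨2 | 1⟩, ⟨2 | 1⟩, ⟨2 | 1⟩, ⟨2 | 1⟩, ⟨2 | 1⟩, ⟨2 | 1⟩, ⟨2 | 2⟩]


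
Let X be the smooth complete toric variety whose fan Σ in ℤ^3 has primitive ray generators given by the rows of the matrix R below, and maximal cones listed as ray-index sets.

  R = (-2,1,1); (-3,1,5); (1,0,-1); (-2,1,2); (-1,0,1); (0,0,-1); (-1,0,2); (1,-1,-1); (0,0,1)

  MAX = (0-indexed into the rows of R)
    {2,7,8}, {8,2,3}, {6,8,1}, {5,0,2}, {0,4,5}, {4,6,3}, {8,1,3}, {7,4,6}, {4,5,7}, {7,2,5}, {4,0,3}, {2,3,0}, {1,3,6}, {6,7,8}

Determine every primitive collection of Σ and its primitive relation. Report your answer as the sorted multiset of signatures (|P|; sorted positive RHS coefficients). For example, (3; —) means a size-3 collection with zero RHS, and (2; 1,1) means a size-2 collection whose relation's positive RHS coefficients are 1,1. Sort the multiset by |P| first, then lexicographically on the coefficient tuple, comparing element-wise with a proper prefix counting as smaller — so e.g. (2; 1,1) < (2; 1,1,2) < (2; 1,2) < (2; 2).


|primitive collections| = 16. Relations:

  P={2,4}:  v_{2} + v_{4} = 0  →  sig = (2; —)
  P={5,8}:  v_{5} + v_{8} = 0  →  sig = (2; —)
  P={0,8}:  v_{0} + v_{8} = v_{3}  →  sig = (2; 1)
  P={2,6}:  v_{2} + v_{6} = v_{8}  →  sig = (2; 1)
  P={3,5}:  v_{3} + v_{5} = v_{0}  →  sig = (2; 1)
  P={3,7}:  v_{3} + v_{7} = v_{4}  →  sig = (2; 1)
  P={4,8}:  v_{4} + v_{8} = v_{6}  →  sig = (2; 1)
  P={5,6}:  v_{5} + v_{6} = v_{4}  →  sig = (2; 1)
  P={0,6}:  v_{0} + v_{6} = v_{3} + v_{4}  →  sig = (2; 1,1)
  P={0,7}:  v_{0} + v_{7} = v_{4} + v_{5}  →  sig = (2; 1,1)
  P={1,5}:  v_{1} + v_{5} = v_{3} + v_{6}  →  sig = (2; 1,1)
  P={0,1}:  v_{0} + v_{1} = 2·v_{3} + v_{6}  →  sig = (2; 1,2)
  P={1,2}:  v_{1} + v_{2} = v_{3} + 2·v_{8}  →  sig = (2; 1,2)
  P={1,4}:  v_{1} + v_{4} = v_{3} + 2·v_{6}  →  sig = (2; 1,2)
  P={1,7}:  v_{1} + v_{7} = 2·v_{6}  →  sig = (2; 2)
  P={3,6,8}:  v_{3} + v_{6} + v_{8} = v_{1}  →  sig = (3; 1)

so the primitive-relation signature multiset is
    (2; —)
    (2; —)
    (2; 1)
    (2; 1)
    (2; 1)
    (2; 1)
    (2; 1)
    (2; 1)
    (2; 1,1)
    (2; 1,1)
    (2; 1,1)
    (2; 1,2)
    (2; 1,2)
    (2; 1,2)
    (2; 2)
    (3; 1)


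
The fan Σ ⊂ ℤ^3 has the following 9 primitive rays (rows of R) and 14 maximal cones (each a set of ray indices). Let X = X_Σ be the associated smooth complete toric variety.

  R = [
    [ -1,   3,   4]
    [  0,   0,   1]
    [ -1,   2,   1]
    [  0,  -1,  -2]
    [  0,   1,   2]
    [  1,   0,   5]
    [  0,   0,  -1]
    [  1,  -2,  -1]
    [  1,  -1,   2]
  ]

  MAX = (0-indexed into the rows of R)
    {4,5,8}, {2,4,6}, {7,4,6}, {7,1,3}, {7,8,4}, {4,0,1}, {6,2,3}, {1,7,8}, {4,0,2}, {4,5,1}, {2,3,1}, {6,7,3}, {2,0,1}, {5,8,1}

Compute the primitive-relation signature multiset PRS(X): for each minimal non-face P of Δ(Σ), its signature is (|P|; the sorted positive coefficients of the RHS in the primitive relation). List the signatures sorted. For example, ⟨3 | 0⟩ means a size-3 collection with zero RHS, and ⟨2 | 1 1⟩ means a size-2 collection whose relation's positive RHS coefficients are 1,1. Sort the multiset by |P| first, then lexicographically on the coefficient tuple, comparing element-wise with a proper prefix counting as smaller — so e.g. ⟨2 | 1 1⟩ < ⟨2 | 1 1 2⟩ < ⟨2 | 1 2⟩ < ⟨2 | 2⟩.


18 minimal non-faces of Δ(Σ) (on 9 rays):

  • {1,6}:  v_{1} + v_{6} = 0 ; sig = ⟨2 | 0⟩
  • {2,7}:  v_{2} + v_{7} = 0 ; sig = ⟨2 | 0⟩
  • {3,4}:  v_{3} + v_{4} = 0 ; sig = ⟨2 | 0⟩
  • {0,3}:  v_{0} + v_{3} = v_{1} + v_{2} ; sig = ⟨2 | 1 1⟩
  • {0,6}:  v_{0} + v_{6} = v_{2} + v_{4} ; sig = ⟨2 | 1 1⟩
  • {0,7}:  v_{0} + v_{7} = v_{1} + v_{4} ; sig = ⟨2 | 1 1⟩
  • {2,8}:  v_{2} + v_{8} = v_{1} + v_{4} ; sig = ⟨2 | 1 1⟩
  • {3,5}:  v_{3} + v_{5} = v_{1} + v_{8} ; sig = ⟨2 | 1 1⟩
  • {3,8}:  v_{3} + v_{8} = v_{1} + v_{7} ; sig = ⟨2 | 1 1⟩
  • {5,6}:  v_{5} + v_{6} = v_{4} + v_{8} ; sig = ⟨2 | 1 1⟩
  • {6,8}:  v_{6} + v_{8} = v_{4} + v_{7} ; sig = ⟨2 | 1 1⟩
  • {5,7}:  v_{5} + v_{7} = 2·v_{8} ; sig = ⟨2 | 2⟩
  • {0,8}:  v_{0} + v_{8} = 2·v_{1} + 2·v_{4} ; sig = ⟨2 | 2 2⟩
  • {2,5}:  v_{2} + v_{5} = 2·v_{1} + 2·v_{4} ; sig = ⟨2 | 2 2⟩
  • {0,5}:  v_{0} + v_{5} = 3·v_{1} + 3·v_{4} ; sig = ⟨2 | 3 3⟩
  • {1,2,4}:  v_{1} + v_{2} + v_{4} = v_{0} ; sig = ⟨3 | 1⟩
  • {1,4,7}:  v_{1} + v_{4} + v_{7} = v_{8} ; sig = ⟨3 | 1⟩
  • {1,4,8}:  v_{1} + v_{4} + v_{8} = v_{5} ; sig = ⟨3 | 1⟩

Sorted signature multiset PRS(X):
[⟨2 | 0⟩, ⟨2 | 0⟩, ⟨2 | 0⟩, ⟨2 | 1 1⟩, ⟨2 | 1 1⟩, ⟨2 | 1 1⟩, ⟨2 | 1 1⟩, ⟨2 | 1 1⟩, ⟨2 | 1 1⟩, ⟨2 | 1 1⟩, ⟨2 | 1 1⟩, ⟨2 | 2⟩, ⟨2 | 2 2⟩, ⟨2 | 2 2⟩, ⟨2 | 3 3⟩, ⟨3 | 1⟩, ⟨3 | 1⟩, ⟨3 | 1⟩]


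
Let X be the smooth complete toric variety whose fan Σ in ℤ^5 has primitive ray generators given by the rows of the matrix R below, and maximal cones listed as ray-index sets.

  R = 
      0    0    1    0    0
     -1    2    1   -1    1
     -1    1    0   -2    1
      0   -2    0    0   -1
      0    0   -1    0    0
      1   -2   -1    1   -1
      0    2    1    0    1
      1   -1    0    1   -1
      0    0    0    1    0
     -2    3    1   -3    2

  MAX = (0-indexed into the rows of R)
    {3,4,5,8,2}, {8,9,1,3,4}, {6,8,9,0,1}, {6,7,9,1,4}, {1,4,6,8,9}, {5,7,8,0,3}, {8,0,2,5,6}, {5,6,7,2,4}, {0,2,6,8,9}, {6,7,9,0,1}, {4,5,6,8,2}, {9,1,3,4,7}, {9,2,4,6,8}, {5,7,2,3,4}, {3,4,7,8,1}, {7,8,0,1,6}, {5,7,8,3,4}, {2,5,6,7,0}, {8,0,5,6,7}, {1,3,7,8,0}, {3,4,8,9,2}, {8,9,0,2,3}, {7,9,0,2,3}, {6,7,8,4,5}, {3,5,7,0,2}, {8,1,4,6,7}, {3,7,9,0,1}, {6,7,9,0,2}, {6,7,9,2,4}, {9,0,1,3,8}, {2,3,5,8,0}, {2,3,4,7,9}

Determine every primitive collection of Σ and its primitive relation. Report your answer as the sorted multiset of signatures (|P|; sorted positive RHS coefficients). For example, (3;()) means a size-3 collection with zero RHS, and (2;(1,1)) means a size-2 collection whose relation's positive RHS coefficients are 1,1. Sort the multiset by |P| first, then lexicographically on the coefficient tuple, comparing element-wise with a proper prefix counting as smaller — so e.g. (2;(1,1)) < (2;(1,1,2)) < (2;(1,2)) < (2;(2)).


7 collections generate NE(X_Σ); each relation:

  {0,4}:  v_{0} + v_{4} = 0  ⇒ sig = (2;())
  {1,5}:  v_{1} + v_{5} = 0  ⇒ sig = (2;())
  {1,2}:  v_{1} + v_{2} = v_{9}  ⇒ sig = (2;(1))
  {3,6}:  v_{3} + v_{6} = v_{0}  ⇒ sig = (2;(1))
  {5,9}:  v_{5} + v_{9} = v_{2}  ⇒ sig = (2;(1))
  {2,7,8}:  v_{2} + v_{7} + v_{8} = 0  ⇒ sig = (3;())
  {7,8,9}:  v_{7} + v_{8} + v_{9} = v_{1}  ⇒ sig = (3;(1))

Sorted signature multiset PRS(X):
    (2;())
    (2;())
    (2;(1))
    (2;(1))
    (2;(1))
    (3;())
    (3;(1))


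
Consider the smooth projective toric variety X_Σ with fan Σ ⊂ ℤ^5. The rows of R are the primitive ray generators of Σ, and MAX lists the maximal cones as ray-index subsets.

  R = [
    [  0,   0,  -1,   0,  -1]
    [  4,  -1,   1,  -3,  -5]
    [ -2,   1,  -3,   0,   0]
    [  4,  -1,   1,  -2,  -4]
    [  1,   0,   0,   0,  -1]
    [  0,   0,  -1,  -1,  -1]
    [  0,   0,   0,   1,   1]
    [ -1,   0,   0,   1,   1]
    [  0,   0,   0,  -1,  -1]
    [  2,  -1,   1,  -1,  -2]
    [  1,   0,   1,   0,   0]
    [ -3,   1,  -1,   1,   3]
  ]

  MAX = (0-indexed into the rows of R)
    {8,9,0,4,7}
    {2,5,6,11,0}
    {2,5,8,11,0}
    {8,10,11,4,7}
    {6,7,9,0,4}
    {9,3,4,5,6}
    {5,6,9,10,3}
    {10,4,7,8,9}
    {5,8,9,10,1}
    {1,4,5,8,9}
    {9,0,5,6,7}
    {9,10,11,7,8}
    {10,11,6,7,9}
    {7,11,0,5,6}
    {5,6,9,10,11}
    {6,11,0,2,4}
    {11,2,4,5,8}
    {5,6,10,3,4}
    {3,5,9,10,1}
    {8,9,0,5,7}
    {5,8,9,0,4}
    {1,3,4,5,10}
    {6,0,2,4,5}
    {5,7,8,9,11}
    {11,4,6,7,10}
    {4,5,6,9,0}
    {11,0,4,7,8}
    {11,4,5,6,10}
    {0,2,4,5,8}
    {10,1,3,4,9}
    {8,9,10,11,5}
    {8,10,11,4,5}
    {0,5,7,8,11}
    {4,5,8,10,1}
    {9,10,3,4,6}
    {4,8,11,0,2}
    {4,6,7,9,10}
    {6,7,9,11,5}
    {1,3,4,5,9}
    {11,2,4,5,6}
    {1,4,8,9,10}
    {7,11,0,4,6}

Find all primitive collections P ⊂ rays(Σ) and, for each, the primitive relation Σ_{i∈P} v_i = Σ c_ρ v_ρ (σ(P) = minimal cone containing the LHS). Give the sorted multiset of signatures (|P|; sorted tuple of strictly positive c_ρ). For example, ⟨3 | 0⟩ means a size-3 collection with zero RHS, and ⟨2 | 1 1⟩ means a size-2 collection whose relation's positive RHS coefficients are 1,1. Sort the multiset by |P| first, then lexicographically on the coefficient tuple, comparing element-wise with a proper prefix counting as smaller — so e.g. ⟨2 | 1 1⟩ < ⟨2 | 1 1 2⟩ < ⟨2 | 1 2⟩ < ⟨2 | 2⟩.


21 minimal non-faces of Δ(Σ) (on 12 rays):

  {6,8}:  v_{6} + v_{8} = 0  ⇒ sig = ⟨2 | 0⟩
  {0,10}:  v_{0} + v_{10} = v_{4}  ⇒ sig = ⟨2 | 1⟩
  {1,6}:  v_{1} + v_{6} = v_{3}  ⇒ sig = ⟨2 | 1⟩
  {3,8}:  v_{3} + v_{8} = v_{1}  ⇒ sig = ⟨2 | 1⟩
  {2,9}:  v_{2} + v_{9} = v_{0} + v_{5}  ⇒ sig = ⟨2 | 1 1⟩
  {3,7}:  v_{3} + v_{7} = v_{4} + v_{9}  ⇒ sig = ⟨2 | 1 1⟩
  {3,11}:  v_{3} + v_{11} = v_{5} + v_{10}  ⇒ sig = ⟨2 | 1 1⟩
  {1,7}:  v_{1} + v_{7} = v_{4} + v_{8} + v_{9}  ⇒ sig = ⟨2 | 1 1 1⟩
  {1,11}:  v_{1} + v_{11} = v_{5} + v_{8} + v_{10}  ⇒ sig = ⟨2 | 1 1 1⟩
  {0,1}:  v_{0} + v_{1} = 2·v_{4} + v_{5} + v_{8} + v_{9}  ⇒ sig = ⟨2 | 1 1 1 2⟩
  {0,3}:  v_{0} + v_{3} = 2·v_{4} + v_{5} + v_{9}  ⇒ sig = ⟨2 | 1 1 2⟩
  {2,10}:  v_{2} + v_{10} = 2·v_{4} + v_{5} + v_{11}  ⇒ sig = ⟨2 | 1 1 2⟩
  {2,7}:  v_{2} + v_{7} = 2·v_{0} + v_{11}  ⇒ sig = ⟨2 | 1 2⟩
  {1,2}:  v_{1} + v_{2} = 2·v_{4} + 2·v_{5} + v_{8}  ⇒ sig = ⟨2 | 1 2 2⟩
  {2,3}:  v_{2} + v_{3} = 2·v_{4} + 2·v_{5}  ⇒ sig = ⟨2 | 2 2⟩
  {4,9,11}:  v_{4} + v_{9} + v_{11} = 0  ⇒ sig = ⟨3 | 0⟩
  {5,7,10}:  v_{5} + v_{7} + v_{10} = 0  ⇒ sig = ⟨3 | 0⟩
  {4,5,7}:  v_{4} + v_{5} + v_{7} = v_{0}  ⇒ sig = ⟨3 | 1⟩
  {0,9,11}:  v_{0} + v_{9} + v_{11} = v_{5} + v_{7}  ⇒ sig = ⟨3 | 1 1⟩
  {0,4,5,11}:  v_{0} + v_{4} + v_{5} + v_{11} = v_{2}  ⇒ sig = ⟨4 | 1⟩
  {4,5,9,10}:  v_{4} + v_{5} + v_{9} + v_{10} = v_{3}  ⇒ sig = ⟨4 | 1⟩

Sorted signature multiset PRS(X):
    |P|=2: 15 collections, coeffs (), (1), (1), (1), (1,1), (1,1), (1,1), (1,1,1), (1,1,1), (1,1,1,2), (1,1,2), (1,1,2), (1,2), (1,2,2), (2,2)
    |P|=3: 4 collections, coeffs (), (), (1), (1,1)
    |P|=4: 2 collections, coeffs (1), (1)
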